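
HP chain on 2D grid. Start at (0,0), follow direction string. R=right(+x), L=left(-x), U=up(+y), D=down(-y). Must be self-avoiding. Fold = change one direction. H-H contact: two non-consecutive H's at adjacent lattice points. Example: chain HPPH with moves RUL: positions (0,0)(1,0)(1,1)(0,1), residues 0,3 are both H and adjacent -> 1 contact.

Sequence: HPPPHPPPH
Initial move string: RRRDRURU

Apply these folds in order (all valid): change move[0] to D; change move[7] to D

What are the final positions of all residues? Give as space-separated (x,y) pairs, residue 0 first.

Answer: (0,0) (0,-1) (1,-1) (2,-1) (2,-2) (3,-2) (3,-1) (4,-1) (4,-2)

Derivation:
Initial moves: RRRDRURU
Fold: move[0]->D => DRRDRURU (positions: [(0, 0), (0, -1), (1, -1), (2, -1), (2, -2), (3, -2), (3, -1), (4, -1), (4, 0)])
Fold: move[7]->D => DRRDRURD (positions: [(0, 0), (0, -1), (1, -1), (2, -1), (2, -2), (3, -2), (3, -1), (4, -1), (4, -2)])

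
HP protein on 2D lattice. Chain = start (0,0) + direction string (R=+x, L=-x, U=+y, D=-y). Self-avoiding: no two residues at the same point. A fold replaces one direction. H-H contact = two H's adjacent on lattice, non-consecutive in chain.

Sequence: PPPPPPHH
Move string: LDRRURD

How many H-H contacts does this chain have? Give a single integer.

Positions: [(0, 0), (-1, 0), (-1, -1), (0, -1), (1, -1), (1, 0), (2, 0), (2, -1)]
No H-H contacts found.

Answer: 0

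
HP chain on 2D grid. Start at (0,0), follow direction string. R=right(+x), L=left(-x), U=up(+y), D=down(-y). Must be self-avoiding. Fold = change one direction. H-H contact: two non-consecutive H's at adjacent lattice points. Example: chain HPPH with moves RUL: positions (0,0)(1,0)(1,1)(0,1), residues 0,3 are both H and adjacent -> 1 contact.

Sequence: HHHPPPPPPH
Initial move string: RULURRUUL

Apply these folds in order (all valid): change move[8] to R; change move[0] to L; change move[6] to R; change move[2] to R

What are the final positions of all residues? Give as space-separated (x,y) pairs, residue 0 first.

Answer: (0,0) (-1,0) (-1,1) (0,1) (0,2) (1,2) (2,2) (3,2) (3,3) (4,3)

Derivation:
Initial moves: RULURRUUL
Fold: move[8]->R => RULURRUUR (positions: [(0, 0), (1, 0), (1, 1), (0, 1), (0, 2), (1, 2), (2, 2), (2, 3), (2, 4), (3, 4)])
Fold: move[0]->L => LULURRUUR (positions: [(0, 0), (-1, 0), (-1, 1), (-2, 1), (-2, 2), (-1, 2), (0, 2), (0, 3), (0, 4), (1, 4)])
Fold: move[6]->R => LULURRRUR (positions: [(0, 0), (-1, 0), (-1, 1), (-2, 1), (-2, 2), (-1, 2), (0, 2), (1, 2), (1, 3), (2, 3)])
Fold: move[2]->R => LURURRRUR (positions: [(0, 0), (-1, 0), (-1, 1), (0, 1), (0, 2), (1, 2), (2, 2), (3, 2), (3, 3), (4, 3)])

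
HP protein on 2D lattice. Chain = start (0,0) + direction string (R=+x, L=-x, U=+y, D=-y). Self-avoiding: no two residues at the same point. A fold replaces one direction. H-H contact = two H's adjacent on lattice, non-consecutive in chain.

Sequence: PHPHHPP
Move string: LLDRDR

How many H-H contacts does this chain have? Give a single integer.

Answer: 1

Derivation:
Positions: [(0, 0), (-1, 0), (-2, 0), (-2, -1), (-1, -1), (-1, -2), (0, -2)]
H-H contact: residue 1 @(-1,0) - residue 4 @(-1, -1)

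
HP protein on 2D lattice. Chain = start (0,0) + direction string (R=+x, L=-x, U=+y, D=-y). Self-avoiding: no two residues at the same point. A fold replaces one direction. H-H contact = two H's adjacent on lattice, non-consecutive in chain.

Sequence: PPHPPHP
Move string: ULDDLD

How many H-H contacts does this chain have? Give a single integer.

Answer: 0

Derivation:
Positions: [(0, 0), (0, 1), (-1, 1), (-1, 0), (-1, -1), (-2, -1), (-2, -2)]
No H-H contacts found.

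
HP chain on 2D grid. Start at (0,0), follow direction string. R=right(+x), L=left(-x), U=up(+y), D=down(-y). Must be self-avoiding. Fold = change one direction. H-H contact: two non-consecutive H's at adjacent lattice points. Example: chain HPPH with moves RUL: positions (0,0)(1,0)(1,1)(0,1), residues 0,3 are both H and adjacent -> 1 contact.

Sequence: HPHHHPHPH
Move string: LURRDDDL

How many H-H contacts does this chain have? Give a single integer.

Answer: 1

Derivation:
Positions: [(0, 0), (-1, 0), (-1, 1), (0, 1), (1, 1), (1, 0), (1, -1), (1, -2), (0, -2)]
H-H contact: residue 0 @(0,0) - residue 3 @(0, 1)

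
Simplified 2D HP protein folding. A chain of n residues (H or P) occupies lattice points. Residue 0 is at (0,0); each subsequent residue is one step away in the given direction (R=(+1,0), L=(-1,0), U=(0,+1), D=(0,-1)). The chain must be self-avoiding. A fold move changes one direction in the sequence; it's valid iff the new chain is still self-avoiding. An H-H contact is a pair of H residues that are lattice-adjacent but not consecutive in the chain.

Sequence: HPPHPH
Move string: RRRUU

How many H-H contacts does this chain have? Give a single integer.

Answer: 0

Derivation:
Positions: [(0, 0), (1, 0), (2, 0), (3, 0), (3, 1), (3, 2)]
No H-H contacts found.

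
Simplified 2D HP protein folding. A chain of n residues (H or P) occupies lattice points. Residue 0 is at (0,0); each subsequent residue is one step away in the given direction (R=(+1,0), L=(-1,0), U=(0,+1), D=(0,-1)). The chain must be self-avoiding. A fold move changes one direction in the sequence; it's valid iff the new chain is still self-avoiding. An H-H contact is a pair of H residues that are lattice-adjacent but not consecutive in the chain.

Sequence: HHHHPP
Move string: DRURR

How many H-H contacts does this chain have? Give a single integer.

Positions: [(0, 0), (0, -1), (1, -1), (1, 0), (2, 0), (3, 0)]
H-H contact: residue 0 @(0,0) - residue 3 @(1, 0)

Answer: 1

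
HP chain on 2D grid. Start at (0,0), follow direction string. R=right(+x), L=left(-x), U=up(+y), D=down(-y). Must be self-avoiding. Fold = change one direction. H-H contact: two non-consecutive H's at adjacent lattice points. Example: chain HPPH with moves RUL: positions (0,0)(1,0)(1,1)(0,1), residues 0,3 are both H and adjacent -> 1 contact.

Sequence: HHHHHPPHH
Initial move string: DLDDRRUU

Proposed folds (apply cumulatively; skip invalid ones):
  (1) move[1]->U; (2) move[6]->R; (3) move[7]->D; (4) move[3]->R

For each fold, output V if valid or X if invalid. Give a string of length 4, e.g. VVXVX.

Initial: DLDDRRUU -> [(0, 0), (0, -1), (-1, -1), (-1, -2), (-1, -3), (0, -3), (1, -3), (1, -2), (1, -1)]
Fold 1: move[1]->U => DUDDRRUU INVALID (collision), skipped
Fold 2: move[6]->R => DLDDRRRU VALID
Fold 3: move[7]->D => DLDDRRRD VALID
Fold 4: move[3]->R => DLDRRRRD VALID

Answer: XVVV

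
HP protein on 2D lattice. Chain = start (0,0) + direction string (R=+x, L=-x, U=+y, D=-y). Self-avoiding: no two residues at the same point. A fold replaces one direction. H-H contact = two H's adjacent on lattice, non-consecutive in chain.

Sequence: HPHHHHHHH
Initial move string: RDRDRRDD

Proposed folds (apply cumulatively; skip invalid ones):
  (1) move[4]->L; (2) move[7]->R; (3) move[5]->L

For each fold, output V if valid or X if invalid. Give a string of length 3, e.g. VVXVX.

Initial: RDRDRRDD -> [(0, 0), (1, 0), (1, -1), (2, -1), (2, -2), (3, -2), (4, -2), (4, -3), (4, -4)]
Fold 1: move[4]->L => RDRDLRDD INVALID (collision), skipped
Fold 2: move[7]->R => RDRDRRDR VALID
Fold 3: move[5]->L => RDRDRLDR INVALID (collision), skipped

Answer: XVX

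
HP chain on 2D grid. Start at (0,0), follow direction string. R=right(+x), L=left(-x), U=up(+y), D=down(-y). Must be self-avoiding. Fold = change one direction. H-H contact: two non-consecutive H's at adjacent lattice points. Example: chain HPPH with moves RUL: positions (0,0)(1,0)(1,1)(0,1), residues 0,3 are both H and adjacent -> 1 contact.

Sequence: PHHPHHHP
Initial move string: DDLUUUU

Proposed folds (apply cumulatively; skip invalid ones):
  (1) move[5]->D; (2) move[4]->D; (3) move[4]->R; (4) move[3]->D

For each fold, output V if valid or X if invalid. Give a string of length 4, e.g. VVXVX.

Answer: XXXX

Derivation:
Initial: DDLUUUU -> [(0, 0), (0, -1), (0, -2), (-1, -2), (-1, -1), (-1, 0), (-1, 1), (-1, 2)]
Fold 1: move[5]->D => DDLUUDU INVALID (collision), skipped
Fold 2: move[4]->D => DDLUDUU INVALID (collision), skipped
Fold 3: move[4]->R => DDLURUU INVALID (collision), skipped
Fold 4: move[3]->D => DDLDUUU INVALID (collision), skipped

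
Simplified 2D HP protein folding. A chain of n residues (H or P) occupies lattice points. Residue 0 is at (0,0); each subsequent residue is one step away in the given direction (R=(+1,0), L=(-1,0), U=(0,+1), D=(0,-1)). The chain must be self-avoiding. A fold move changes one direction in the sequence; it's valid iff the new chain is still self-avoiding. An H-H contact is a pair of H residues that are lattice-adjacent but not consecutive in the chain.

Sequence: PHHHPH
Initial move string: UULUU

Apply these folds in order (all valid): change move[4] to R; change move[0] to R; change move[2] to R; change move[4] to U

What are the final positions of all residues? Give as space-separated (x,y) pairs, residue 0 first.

Initial moves: UULUU
Fold: move[4]->R => UULUR (positions: [(0, 0), (0, 1), (0, 2), (-1, 2), (-1, 3), (0, 3)])
Fold: move[0]->R => RULUR (positions: [(0, 0), (1, 0), (1, 1), (0, 1), (0, 2), (1, 2)])
Fold: move[2]->R => RURUR (positions: [(0, 0), (1, 0), (1, 1), (2, 1), (2, 2), (3, 2)])
Fold: move[4]->U => RURUU (positions: [(0, 0), (1, 0), (1, 1), (2, 1), (2, 2), (2, 3)])

Answer: (0,0) (1,0) (1,1) (2,1) (2,2) (2,3)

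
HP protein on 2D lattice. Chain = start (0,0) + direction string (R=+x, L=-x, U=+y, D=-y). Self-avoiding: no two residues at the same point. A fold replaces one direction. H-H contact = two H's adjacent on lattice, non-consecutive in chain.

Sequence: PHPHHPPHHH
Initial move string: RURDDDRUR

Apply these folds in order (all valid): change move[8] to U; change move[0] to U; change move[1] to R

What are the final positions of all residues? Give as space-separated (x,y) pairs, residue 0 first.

Answer: (0,0) (0,1) (1,1) (2,1) (2,0) (2,-1) (2,-2) (3,-2) (3,-1) (3,0)

Derivation:
Initial moves: RURDDDRUR
Fold: move[8]->U => RURDDDRUU (positions: [(0, 0), (1, 0), (1, 1), (2, 1), (2, 0), (2, -1), (2, -2), (3, -2), (3, -1), (3, 0)])
Fold: move[0]->U => UURDDDRUU (positions: [(0, 0), (0, 1), (0, 2), (1, 2), (1, 1), (1, 0), (1, -1), (2, -1), (2, 0), (2, 1)])
Fold: move[1]->R => URRDDDRUU (positions: [(0, 0), (0, 1), (1, 1), (2, 1), (2, 0), (2, -1), (2, -2), (3, -2), (3, -1), (3, 0)])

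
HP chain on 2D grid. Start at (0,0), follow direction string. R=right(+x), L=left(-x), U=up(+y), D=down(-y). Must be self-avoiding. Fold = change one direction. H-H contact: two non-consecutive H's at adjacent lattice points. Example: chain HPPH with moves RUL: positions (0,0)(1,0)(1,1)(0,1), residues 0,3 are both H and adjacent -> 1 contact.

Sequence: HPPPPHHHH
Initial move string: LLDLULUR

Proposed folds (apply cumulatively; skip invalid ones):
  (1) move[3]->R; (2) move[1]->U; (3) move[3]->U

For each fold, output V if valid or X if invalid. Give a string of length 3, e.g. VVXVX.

Initial: LLDLULUR -> [(0, 0), (-1, 0), (-2, 0), (-2, -1), (-3, -1), (-3, 0), (-4, 0), (-4, 1), (-3, 1)]
Fold 1: move[3]->R => LLDRULUR INVALID (collision), skipped
Fold 2: move[1]->U => LUDLULUR INVALID (collision), skipped
Fold 3: move[3]->U => LLDUULUR INVALID (collision), skipped

Answer: XXX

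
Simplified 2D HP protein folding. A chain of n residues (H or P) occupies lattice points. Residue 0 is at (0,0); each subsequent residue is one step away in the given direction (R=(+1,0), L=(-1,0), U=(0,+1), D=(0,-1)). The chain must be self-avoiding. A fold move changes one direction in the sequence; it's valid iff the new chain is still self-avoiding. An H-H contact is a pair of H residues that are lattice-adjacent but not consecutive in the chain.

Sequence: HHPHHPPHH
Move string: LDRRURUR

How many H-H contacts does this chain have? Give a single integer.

Answer: 1

Derivation:
Positions: [(0, 0), (-1, 0), (-1, -1), (0, -1), (1, -1), (1, 0), (2, 0), (2, 1), (3, 1)]
H-H contact: residue 0 @(0,0) - residue 3 @(0, -1)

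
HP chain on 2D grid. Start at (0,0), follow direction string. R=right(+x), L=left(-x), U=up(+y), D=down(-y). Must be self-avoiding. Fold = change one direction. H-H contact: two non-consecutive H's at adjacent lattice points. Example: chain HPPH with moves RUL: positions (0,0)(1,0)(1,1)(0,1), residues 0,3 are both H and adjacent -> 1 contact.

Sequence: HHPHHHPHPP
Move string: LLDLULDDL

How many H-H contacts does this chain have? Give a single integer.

Answer: 1

Derivation:
Positions: [(0, 0), (-1, 0), (-2, 0), (-2, -1), (-3, -1), (-3, 0), (-4, 0), (-4, -1), (-4, -2), (-5, -2)]
H-H contact: residue 4 @(-3,-1) - residue 7 @(-4, -1)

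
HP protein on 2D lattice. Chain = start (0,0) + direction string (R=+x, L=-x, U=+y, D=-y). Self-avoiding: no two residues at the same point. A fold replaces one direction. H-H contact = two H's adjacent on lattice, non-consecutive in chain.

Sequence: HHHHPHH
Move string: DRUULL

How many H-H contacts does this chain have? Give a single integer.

Answer: 2

Derivation:
Positions: [(0, 0), (0, -1), (1, -1), (1, 0), (1, 1), (0, 1), (-1, 1)]
H-H contact: residue 0 @(0,0) - residue 3 @(1, 0)
H-H contact: residue 0 @(0,0) - residue 5 @(0, 1)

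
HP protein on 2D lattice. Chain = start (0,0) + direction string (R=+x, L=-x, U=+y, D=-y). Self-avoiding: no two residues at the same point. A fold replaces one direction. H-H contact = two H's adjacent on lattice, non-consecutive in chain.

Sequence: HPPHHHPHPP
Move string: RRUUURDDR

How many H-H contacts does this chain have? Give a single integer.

Answer: 1

Derivation:
Positions: [(0, 0), (1, 0), (2, 0), (2, 1), (2, 2), (2, 3), (3, 3), (3, 2), (3, 1), (4, 1)]
H-H contact: residue 4 @(2,2) - residue 7 @(3, 2)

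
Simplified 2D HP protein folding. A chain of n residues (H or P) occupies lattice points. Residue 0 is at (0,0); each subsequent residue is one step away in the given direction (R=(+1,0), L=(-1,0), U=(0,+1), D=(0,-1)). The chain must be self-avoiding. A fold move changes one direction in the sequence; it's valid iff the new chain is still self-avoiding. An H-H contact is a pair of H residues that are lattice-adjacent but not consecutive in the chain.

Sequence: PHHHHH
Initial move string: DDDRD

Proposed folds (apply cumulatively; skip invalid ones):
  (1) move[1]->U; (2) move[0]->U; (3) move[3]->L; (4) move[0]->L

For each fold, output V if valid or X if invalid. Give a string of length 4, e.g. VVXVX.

Initial: DDDRD -> [(0, 0), (0, -1), (0, -2), (0, -3), (1, -3), (1, -4)]
Fold 1: move[1]->U => DUDRD INVALID (collision), skipped
Fold 2: move[0]->U => UDDRD INVALID (collision), skipped
Fold 3: move[3]->L => DDDLD VALID
Fold 4: move[0]->L => LDDLD VALID

Answer: XXVV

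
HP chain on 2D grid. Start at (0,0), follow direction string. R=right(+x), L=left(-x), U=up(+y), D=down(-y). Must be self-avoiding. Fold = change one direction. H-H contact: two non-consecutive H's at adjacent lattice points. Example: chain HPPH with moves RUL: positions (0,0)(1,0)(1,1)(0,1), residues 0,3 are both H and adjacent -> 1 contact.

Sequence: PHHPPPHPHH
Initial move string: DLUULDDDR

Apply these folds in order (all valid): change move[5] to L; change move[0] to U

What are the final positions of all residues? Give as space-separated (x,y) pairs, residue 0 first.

Initial moves: DLUULDDDR
Fold: move[5]->L => DLUULLDDR (positions: [(0, 0), (0, -1), (-1, -1), (-1, 0), (-1, 1), (-2, 1), (-3, 1), (-3, 0), (-3, -1), (-2, -1)])
Fold: move[0]->U => ULUULLDDR (positions: [(0, 0), (0, 1), (-1, 1), (-1, 2), (-1, 3), (-2, 3), (-3, 3), (-3, 2), (-3, 1), (-2, 1)])

Answer: (0,0) (0,1) (-1,1) (-1,2) (-1,3) (-2,3) (-3,3) (-3,2) (-3,1) (-2,1)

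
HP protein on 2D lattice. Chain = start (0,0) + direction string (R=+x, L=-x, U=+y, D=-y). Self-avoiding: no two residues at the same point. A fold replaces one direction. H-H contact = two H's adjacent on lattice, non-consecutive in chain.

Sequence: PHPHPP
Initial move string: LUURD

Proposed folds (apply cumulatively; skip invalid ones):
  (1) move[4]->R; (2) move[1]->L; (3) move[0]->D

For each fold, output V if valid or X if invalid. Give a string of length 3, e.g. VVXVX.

Answer: VVX

Derivation:
Initial: LUURD -> [(0, 0), (-1, 0), (-1, 1), (-1, 2), (0, 2), (0, 1)]
Fold 1: move[4]->R => LUURR VALID
Fold 2: move[1]->L => LLURR VALID
Fold 3: move[0]->D => DLURR INVALID (collision), skipped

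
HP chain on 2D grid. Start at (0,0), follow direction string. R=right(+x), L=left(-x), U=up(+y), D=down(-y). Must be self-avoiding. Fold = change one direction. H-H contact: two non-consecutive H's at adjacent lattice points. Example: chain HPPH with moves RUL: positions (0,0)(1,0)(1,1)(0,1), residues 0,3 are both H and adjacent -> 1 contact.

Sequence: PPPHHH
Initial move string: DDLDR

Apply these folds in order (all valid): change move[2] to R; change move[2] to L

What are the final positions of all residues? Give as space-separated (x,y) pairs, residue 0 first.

Initial moves: DDLDR
Fold: move[2]->R => DDRDR (positions: [(0, 0), (0, -1), (0, -2), (1, -2), (1, -3), (2, -3)])
Fold: move[2]->L => DDLDR (positions: [(0, 0), (0, -1), (0, -2), (-1, -2), (-1, -3), (0, -3)])

Answer: (0,0) (0,-1) (0,-2) (-1,-2) (-1,-3) (0,-3)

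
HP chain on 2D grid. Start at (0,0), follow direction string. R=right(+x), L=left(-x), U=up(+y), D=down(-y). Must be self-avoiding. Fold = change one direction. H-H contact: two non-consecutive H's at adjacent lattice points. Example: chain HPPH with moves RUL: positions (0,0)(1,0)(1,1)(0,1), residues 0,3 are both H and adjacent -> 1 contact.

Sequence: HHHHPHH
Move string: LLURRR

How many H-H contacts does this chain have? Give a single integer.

Positions: [(0, 0), (-1, 0), (-2, 0), (-2, 1), (-1, 1), (0, 1), (1, 1)]
H-H contact: residue 0 @(0,0) - residue 5 @(0, 1)

Answer: 1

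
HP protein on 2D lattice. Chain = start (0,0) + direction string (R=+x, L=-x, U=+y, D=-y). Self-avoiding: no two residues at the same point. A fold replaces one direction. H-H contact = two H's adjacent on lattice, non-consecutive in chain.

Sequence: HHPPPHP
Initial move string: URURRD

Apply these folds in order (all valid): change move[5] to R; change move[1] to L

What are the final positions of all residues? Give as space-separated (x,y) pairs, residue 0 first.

Answer: (0,0) (0,1) (-1,1) (-1,2) (0,2) (1,2) (2,2)

Derivation:
Initial moves: URURRD
Fold: move[5]->R => URURRR (positions: [(0, 0), (0, 1), (1, 1), (1, 2), (2, 2), (3, 2), (4, 2)])
Fold: move[1]->L => ULURRR (positions: [(0, 0), (0, 1), (-1, 1), (-1, 2), (0, 2), (1, 2), (2, 2)])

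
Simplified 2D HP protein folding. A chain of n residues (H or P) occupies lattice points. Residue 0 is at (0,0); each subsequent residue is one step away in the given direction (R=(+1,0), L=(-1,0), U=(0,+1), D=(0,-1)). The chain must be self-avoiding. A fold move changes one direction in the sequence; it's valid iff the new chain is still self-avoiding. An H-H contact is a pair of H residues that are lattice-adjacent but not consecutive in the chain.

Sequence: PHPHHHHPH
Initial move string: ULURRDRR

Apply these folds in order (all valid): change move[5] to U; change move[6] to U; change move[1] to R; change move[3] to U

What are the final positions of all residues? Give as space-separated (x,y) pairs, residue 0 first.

Initial moves: ULURRDRR
Fold: move[5]->U => ULURRURR (positions: [(0, 0), (0, 1), (-1, 1), (-1, 2), (0, 2), (1, 2), (1, 3), (2, 3), (3, 3)])
Fold: move[6]->U => ULURRUUR (positions: [(0, 0), (0, 1), (-1, 1), (-1, 2), (0, 2), (1, 2), (1, 3), (1, 4), (2, 4)])
Fold: move[1]->R => URURRUUR (positions: [(0, 0), (0, 1), (1, 1), (1, 2), (2, 2), (3, 2), (3, 3), (3, 4), (4, 4)])
Fold: move[3]->U => URUURUUR (positions: [(0, 0), (0, 1), (1, 1), (1, 2), (1, 3), (2, 3), (2, 4), (2, 5), (3, 5)])

Answer: (0,0) (0,1) (1,1) (1,2) (1,3) (2,3) (2,4) (2,5) (3,5)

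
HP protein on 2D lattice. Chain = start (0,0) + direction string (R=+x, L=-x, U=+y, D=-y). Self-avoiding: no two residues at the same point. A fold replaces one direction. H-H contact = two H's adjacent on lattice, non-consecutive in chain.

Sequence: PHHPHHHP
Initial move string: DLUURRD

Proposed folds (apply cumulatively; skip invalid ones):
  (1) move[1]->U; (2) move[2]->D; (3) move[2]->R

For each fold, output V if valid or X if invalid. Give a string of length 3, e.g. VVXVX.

Answer: XXX

Derivation:
Initial: DLUURRD -> [(0, 0), (0, -1), (-1, -1), (-1, 0), (-1, 1), (0, 1), (1, 1), (1, 0)]
Fold 1: move[1]->U => DUUURRD INVALID (collision), skipped
Fold 2: move[2]->D => DLDURRD INVALID (collision), skipped
Fold 3: move[2]->R => DLRURRD INVALID (collision), skipped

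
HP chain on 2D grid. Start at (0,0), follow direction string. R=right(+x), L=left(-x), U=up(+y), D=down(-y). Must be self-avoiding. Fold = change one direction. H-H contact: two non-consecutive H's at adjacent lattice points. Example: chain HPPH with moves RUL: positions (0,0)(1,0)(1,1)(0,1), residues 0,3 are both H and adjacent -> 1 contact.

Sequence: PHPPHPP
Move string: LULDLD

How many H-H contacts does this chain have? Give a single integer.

Answer: 1

Derivation:
Positions: [(0, 0), (-1, 0), (-1, 1), (-2, 1), (-2, 0), (-3, 0), (-3, -1)]
H-H contact: residue 1 @(-1,0) - residue 4 @(-2, 0)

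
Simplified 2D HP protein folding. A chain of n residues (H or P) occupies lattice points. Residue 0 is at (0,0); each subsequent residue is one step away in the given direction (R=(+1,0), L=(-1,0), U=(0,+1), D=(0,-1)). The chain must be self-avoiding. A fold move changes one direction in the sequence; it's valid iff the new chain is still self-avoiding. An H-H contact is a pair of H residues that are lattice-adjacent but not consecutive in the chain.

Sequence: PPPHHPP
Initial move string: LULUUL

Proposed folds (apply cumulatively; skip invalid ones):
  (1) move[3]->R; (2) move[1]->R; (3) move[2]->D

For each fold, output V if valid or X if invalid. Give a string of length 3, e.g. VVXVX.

Answer: XXX

Derivation:
Initial: LULUUL -> [(0, 0), (-1, 0), (-1, 1), (-2, 1), (-2, 2), (-2, 3), (-3, 3)]
Fold 1: move[3]->R => LULRUL INVALID (collision), skipped
Fold 2: move[1]->R => LRLUUL INVALID (collision), skipped
Fold 3: move[2]->D => LUDUUL INVALID (collision), skipped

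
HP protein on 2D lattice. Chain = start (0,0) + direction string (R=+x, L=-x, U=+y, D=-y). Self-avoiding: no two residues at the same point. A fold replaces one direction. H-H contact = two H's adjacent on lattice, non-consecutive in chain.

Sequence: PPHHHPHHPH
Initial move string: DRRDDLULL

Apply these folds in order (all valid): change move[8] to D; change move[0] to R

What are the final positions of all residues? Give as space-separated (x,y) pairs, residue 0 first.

Initial moves: DRRDDLULL
Fold: move[8]->D => DRRDDLULD (positions: [(0, 0), (0, -1), (1, -1), (2, -1), (2, -2), (2, -3), (1, -3), (1, -2), (0, -2), (0, -3)])
Fold: move[0]->R => RRRDDLULD (positions: [(0, 0), (1, 0), (2, 0), (3, 0), (3, -1), (3, -2), (2, -2), (2, -1), (1, -1), (1, -2)])

Answer: (0,0) (1,0) (2,0) (3,0) (3,-1) (3,-2) (2,-2) (2,-1) (1,-1) (1,-2)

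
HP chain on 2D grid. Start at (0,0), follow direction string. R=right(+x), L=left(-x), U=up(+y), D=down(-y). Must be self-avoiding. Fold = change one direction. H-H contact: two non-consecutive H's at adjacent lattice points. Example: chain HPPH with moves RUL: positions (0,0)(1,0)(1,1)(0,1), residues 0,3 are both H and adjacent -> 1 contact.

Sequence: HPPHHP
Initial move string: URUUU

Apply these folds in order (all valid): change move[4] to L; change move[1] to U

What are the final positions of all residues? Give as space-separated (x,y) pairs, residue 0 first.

Initial moves: URUUU
Fold: move[4]->L => URUUL (positions: [(0, 0), (0, 1), (1, 1), (1, 2), (1, 3), (0, 3)])
Fold: move[1]->U => UUUUL (positions: [(0, 0), (0, 1), (0, 2), (0, 3), (0, 4), (-1, 4)])

Answer: (0,0) (0,1) (0,2) (0,3) (0,4) (-1,4)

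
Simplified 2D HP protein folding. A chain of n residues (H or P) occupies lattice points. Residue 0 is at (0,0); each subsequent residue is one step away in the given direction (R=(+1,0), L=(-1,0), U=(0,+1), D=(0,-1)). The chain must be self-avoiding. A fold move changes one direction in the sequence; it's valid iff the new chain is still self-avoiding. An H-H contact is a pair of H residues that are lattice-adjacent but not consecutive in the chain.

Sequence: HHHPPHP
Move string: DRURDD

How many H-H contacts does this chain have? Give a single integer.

Positions: [(0, 0), (0, -1), (1, -1), (1, 0), (2, 0), (2, -1), (2, -2)]
H-H contact: residue 2 @(1,-1) - residue 5 @(2, -1)

Answer: 1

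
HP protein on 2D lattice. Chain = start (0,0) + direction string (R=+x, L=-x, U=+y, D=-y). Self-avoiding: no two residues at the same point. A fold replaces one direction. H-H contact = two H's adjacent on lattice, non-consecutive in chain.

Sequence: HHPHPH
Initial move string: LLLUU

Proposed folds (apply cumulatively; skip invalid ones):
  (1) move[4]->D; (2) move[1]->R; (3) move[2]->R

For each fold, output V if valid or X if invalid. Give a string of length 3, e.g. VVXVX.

Initial: LLLUU -> [(0, 0), (-1, 0), (-2, 0), (-3, 0), (-3, 1), (-3, 2)]
Fold 1: move[4]->D => LLLUD INVALID (collision), skipped
Fold 2: move[1]->R => LRLUU INVALID (collision), skipped
Fold 3: move[2]->R => LLRUU INVALID (collision), skipped

Answer: XXX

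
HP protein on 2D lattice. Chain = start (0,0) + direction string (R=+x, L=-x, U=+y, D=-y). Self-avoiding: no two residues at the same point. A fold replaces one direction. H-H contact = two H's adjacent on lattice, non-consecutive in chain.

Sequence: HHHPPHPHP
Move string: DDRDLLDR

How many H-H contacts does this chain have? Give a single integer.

Answer: 1

Derivation:
Positions: [(0, 0), (0, -1), (0, -2), (1, -2), (1, -3), (0, -3), (-1, -3), (-1, -4), (0, -4)]
H-H contact: residue 2 @(0,-2) - residue 5 @(0, -3)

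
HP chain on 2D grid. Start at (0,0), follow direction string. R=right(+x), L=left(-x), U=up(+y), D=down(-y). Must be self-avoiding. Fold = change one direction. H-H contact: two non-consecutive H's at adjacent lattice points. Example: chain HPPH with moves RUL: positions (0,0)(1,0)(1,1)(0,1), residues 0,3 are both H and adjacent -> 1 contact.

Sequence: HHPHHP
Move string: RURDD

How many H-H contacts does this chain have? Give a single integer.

Positions: [(0, 0), (1, 0), (1, 1), (2, 1), (2, 0), (2, -1)]
H-H contact: residue 1 @(1,0) - residue 4 @(2, 0)

Answer: 1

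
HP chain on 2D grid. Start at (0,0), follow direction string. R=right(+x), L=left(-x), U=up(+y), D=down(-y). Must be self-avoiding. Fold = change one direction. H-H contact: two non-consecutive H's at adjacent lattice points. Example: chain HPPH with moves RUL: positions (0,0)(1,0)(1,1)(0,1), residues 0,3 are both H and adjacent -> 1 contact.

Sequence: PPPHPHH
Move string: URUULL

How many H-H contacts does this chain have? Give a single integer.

Positions: [(0, 0), (0, 1), (1, 1), (1, 2), (1, 3), (0, 3), (-1, 3)]
No H-H contacts found.

Answer: 0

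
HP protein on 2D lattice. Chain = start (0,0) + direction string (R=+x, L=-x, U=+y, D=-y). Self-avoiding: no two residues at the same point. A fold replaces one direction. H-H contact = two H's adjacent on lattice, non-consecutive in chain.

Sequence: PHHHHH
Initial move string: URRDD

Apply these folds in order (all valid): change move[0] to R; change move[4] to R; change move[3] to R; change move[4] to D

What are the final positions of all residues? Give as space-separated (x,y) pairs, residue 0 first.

Initial moves: URRDD
Fold: move[0]->R => RRRDD (positions: [(0, 0), (1, 0), (2, 0), (3, 0), (3, -1), (3, -2)])
Fold: move[4]->R => RRRDR (positions: [(0, 0), (1, 0), (2, 0), (3, 0), (3, -1), (4, -1)])
Fold: move[3]->R => RRRRR (positions: [(0, 0), (1, 0), (2, 0), (3, 0), (4, 0), (5, 0)])
Fold: move[4]->D => RRRRD (positions: [(0, 0), (1, 0), (2, 0), (3, 0), (4, 0), (4, -1)])

Answer: (0,0) (1,0) (2,0) (3,0) (4,0) (4,-1)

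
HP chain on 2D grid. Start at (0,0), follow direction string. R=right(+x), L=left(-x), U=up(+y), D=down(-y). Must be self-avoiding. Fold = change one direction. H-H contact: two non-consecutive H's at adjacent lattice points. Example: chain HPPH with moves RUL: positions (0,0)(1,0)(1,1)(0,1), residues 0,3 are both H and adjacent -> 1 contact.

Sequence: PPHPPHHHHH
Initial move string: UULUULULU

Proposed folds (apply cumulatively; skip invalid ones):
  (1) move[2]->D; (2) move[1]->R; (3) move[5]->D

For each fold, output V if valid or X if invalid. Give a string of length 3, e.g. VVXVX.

Answer: XXX

Derivation:
Initial: UULUULULU -> [(0, 0), (0, 1), (0, 2), (-1, 2), (-1, 3), (-1, 4), (-2, 4), (-2, 5), (-3, 5), (-3, 6)]
Fold 1: move[2]->D => UUDUULULU INVALID (collision), skipped
Fold 2: move[1]->R => URLUULULU INVALID (collision), skipped
Fold 3: move[5]->D => UULUUDULU INVALID (collision), skipped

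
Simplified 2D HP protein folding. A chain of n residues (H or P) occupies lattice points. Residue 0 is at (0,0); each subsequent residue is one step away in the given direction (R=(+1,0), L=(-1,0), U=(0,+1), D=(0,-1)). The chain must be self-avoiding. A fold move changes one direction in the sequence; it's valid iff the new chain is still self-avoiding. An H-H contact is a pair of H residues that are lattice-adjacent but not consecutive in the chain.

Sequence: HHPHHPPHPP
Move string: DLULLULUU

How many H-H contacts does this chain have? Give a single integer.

Answer: 1

Derivation:
Positions: [(0, 0), (0, -1), (-1, -1), (-1, 0), (-2, 0), (-3, 0), (-3, 1), (-4, 1), (-4, 2), (-4, 3)]
H-H contact: residue 0 @(0,0) - residue 3 @(-1, 0)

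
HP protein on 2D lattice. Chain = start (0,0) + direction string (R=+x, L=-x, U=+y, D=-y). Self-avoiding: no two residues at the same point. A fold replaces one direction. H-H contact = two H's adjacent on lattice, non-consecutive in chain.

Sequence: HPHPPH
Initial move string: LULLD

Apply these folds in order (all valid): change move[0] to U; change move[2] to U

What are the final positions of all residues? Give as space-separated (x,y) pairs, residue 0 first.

Answer: (0,0) (0,1) (0,2) (0,3) (-1,3) (-1,2)

Derivation:
Initial moves: LULLD
Fold: move[0]->U => UULLD (positions: [(0, 0), (0, 1), (0, 2), (-1, 2), (-2, 2), (-2, 1)])
Fold: move[2]->U => UUULD (positions: [(0, 0), (0, 1), (0, 2), (0, 3), (-1, 3), (-1, 2)])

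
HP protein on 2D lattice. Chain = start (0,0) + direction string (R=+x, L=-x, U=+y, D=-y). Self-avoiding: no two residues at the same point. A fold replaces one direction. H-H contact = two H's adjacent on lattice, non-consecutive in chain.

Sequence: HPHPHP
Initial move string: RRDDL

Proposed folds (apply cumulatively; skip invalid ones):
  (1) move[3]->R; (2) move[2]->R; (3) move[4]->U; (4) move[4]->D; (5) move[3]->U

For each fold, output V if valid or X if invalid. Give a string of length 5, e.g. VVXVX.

Initial: RRDDL -> [(0, 0), (1, 0), (2, 0), (2, -1), (2, -2), (1, -2)]
Fold 1: move[3]->R => RRDRL INVALID (collision), skipped
Fold 2: move[2]->R => RRRDL VALID
Fold 3: move[4]->U => RRRDU INVALID (collision), skipped
Fold 4: move[4]->D => RRRDD VALID
Fold 5: move[3]->U => RRRUD INVALID (collision), skipped

Answer: XVXVX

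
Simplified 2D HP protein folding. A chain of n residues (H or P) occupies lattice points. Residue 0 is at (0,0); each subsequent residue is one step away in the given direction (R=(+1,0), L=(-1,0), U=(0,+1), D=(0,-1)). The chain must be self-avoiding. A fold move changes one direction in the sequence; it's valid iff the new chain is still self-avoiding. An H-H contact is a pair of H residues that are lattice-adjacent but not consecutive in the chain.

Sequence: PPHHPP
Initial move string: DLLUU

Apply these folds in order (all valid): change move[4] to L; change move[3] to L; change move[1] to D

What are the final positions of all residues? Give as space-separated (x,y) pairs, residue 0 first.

Initial moves: DLLUU
Fold: move[4]->L => DLLUL (positions: [(0, 0), (0, -1), (-1, -1), (-2, -1), (-2, 0), (-3, 0)])
Fold: move[3]->L => DLLLL (positions: [(0, 0), (0, -1), (-1, -1), (-2, -1), (-3, -1), (-4, -1)])
Fold: move[1]->D => DDLLL (positions: [(0, 0), (0, -1), (0, -2), (-1, -2), (-2, -2), (-3, -2)])

Answer: (0,0) (0,-1) (0,-2) (-1,-2) (-2,-2) (-3,-2)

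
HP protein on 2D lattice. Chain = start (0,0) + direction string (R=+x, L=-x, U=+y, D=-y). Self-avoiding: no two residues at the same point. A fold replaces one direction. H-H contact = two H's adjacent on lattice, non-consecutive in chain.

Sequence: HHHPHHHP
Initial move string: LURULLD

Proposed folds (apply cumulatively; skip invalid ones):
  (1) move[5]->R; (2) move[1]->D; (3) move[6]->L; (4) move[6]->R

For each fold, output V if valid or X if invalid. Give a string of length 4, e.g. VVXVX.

Answer: XXVX

Derivation:
Initial: LURULLD -> [(0, 0), (-1, 0), (-1, 1), (0, 1), (0, 2), (-1, 2), (-2, 2), (-2, 1)]
Fold 1: move[5]->R => LURULRD INVALID (collision), skipped
Fold 2: move[1]->D => LDRULLD INVALID (collision), skipped
Fold 3: move[6]->L => LURULLL VALID
Fold 4: move[6]->R => LURULLR INVALID (collision), skipped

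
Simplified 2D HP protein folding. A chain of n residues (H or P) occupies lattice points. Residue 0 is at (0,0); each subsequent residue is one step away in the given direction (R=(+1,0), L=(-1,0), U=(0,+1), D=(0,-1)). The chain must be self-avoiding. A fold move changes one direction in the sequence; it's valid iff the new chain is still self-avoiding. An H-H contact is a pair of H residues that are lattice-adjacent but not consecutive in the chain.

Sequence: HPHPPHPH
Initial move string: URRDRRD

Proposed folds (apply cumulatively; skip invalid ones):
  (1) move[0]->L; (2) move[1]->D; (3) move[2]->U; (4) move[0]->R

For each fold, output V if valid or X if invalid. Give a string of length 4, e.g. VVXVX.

Initial: URRDRRD -> [(0, 0), (0, 1), (1, 1), (2, 1), (2, 0), (3, 0), (4, 0), (4, -1)]
Fold 1: move[0]->L => LRRDRRD INVALID (collision), skipped
Fold 2: move[1]->D => UDRDRRD INVALID (collision), skipped
Fold 3: move[2]->U => URUDRRD INVALID (collision), skipped
Fold 4: move[0]->R => RRRDRRD VALID

Answer: XXXV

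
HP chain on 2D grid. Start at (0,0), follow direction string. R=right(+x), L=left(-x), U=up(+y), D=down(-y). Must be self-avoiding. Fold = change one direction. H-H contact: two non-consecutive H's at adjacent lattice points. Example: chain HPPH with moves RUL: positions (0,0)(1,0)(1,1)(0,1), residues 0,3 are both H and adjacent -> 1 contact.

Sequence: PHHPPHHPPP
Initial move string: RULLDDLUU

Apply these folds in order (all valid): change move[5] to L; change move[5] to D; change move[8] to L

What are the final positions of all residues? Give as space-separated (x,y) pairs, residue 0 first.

Answer: (0,0) (1,0) (1,1) (0,1) (-1,1) (-1,0) (-1,-1) (-2,-1) (-2,0) (-3,0)

Derivation:
Initial moves: RULLDDLUU
Fold: move[5]->L => RULLDLLUU (positions: [(0, 0), (1, 0), (1, 1), (0, 1), (-1, 1), (-1, 0), (-2, 0), (-3, 0), (-3, 1), (-3, 2)])
Fold: move[5]->D => RULLDDLUU (positions: [(0, 0), (1, 0), (1, 1), (0, 1), (-1, 1), (-1, 0), (-1, -1), (-2, -1), (-2, 0), (-2, 1)])
Fold: move[8]->L => RULLDDLUL (positions: [(0, 0), (1, 0), (1, 1), (0, 1), (-1, 1), (-1, 0), (-1, -1), (-2, -1), (-2, 0), (-3, 0)])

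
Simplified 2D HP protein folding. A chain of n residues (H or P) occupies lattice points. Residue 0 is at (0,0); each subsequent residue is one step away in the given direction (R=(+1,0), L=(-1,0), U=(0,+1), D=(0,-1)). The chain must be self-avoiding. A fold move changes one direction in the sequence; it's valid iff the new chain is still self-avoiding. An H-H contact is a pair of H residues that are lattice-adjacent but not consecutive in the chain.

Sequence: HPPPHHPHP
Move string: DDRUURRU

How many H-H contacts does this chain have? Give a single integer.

Answer: 1

Derivation:
Positions: [(0, 0), (0, -1), (0, -2), (1, -2), (1, -1), (1, 0), (2, 0), (3, 0), (3, 1)]
H-H contact: residue 0 @(0,0) - residue 5 @(1, 0)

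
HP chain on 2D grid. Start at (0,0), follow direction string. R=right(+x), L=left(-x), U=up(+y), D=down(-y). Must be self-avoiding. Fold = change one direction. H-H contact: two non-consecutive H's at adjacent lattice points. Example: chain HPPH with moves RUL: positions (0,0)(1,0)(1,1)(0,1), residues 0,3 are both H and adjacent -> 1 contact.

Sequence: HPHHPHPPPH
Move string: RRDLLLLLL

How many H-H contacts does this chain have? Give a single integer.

Answer: 1

Derivation:
Positions: [(0, 0), (1, 0), (2, 0), (2, -1), (1, -1), (0, -1), (-1, -1), (-2, -1), (-3, -1), (-4, -1)]
H-H contact: residue 0 @(0,0) - residue 5 @(0, -1)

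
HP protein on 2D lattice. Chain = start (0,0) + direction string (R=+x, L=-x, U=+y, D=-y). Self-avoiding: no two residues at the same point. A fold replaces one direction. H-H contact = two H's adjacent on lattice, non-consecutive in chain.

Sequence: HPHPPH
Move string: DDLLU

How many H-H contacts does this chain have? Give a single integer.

Answer: 0

Derivation:
Positions: [(0, 0), (0, -1), (0, -2), (-1, -2), (-2, -2), (-2, -1)]
No H-H contacts found.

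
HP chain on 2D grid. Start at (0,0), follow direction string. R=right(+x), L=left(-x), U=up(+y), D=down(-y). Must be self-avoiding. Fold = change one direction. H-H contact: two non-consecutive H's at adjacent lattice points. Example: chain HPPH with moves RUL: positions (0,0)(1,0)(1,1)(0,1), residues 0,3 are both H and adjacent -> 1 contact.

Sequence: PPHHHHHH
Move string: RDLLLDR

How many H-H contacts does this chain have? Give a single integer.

Answer: 1

Derivation:
Positions: [(0, 0), (1, 0), (1, -1), (0, -1), (-1, -1), (-2, -1), (-2, -2), (-1, -2)]
H-H contact: residue 4 @(-1,-1) - residue 7 @(-1, -2)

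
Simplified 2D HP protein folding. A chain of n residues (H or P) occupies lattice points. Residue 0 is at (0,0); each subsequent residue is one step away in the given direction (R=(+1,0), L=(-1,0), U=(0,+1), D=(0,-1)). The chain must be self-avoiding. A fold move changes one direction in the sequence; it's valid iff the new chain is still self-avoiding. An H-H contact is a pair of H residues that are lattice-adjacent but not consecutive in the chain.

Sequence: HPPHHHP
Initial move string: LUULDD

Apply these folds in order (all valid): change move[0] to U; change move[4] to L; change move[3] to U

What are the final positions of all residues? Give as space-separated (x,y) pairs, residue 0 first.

Initial moves: LUULDD
Fold: move[0]->U => UUULDD (positions: [(0, 0), (0, 1), (0, 2), (0, 3), (-1, 3), (-1, 2), (-1, 1)])
Fold: move[4]->L => UUULLD (positions: [(0, 0), (0, 1), (0, 2), (0, 3), (-1, 3), (-2, 3), (-2, 2)])
Fold: move[3]->U => UUUULD (positions: [(0, 0), (0, 1), (0, 2), (0, 3), (0, 4), (-1, 4), (-1, 3)])

Answer: (0,0) (0,1) (0,2) (0,3) (0,4) (-1,4) (-1,3)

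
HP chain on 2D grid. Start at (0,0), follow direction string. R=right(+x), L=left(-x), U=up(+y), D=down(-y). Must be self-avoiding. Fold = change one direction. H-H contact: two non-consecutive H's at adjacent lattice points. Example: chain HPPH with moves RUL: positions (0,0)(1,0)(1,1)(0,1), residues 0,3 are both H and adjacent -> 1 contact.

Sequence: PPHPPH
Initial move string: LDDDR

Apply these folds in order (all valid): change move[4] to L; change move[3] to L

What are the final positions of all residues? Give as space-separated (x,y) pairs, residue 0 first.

Answer: (0,0) (-1,0) (-1,-1) (-1,-2) (-2,-2) (-3,-2)

Derivation:
Initial moves: LDDDR
Fold: move[4]->L => LDDDL (positions: [(0, 0), (-1, 0), (-1, -1), (-1, -2), (-1, -3), (-2, -3)])
Fold: move[3]->L => LDDLL (positions: [(0, 0), (-1, 0), (-1, -1), (-1, -2), (-2, -2), (-3, -2)])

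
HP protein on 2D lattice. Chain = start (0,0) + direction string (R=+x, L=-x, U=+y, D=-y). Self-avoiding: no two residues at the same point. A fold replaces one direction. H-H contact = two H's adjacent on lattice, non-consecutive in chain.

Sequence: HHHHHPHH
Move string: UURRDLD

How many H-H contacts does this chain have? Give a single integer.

Answer: 3

Derivation:
Positions: [(0, 0), (0, 1), (0, 2), (1, 2), (2, 2), (2, 1), (1, 1), (1, 0)]
H-H contact: residue 0 @(0,0) - residue 7 @(1, 0)
H-H contact: residue 1 @(0,1) - residue 6 @(1, 1)
H-H contact: residue 3 @(1,2) - residue 6 @(1, 1)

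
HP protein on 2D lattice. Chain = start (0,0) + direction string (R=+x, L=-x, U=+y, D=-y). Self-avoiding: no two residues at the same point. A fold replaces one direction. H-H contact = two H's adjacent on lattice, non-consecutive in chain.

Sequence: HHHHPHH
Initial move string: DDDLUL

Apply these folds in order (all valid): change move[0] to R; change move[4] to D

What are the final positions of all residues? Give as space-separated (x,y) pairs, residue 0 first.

Initial moves: DDDLUL
Fold: move[0]->R => RDDLUL (positions: [(0, 0), (1, 0), (1, -1), (1, -2), (0, -2), (0, -1), (-1, -1)])
Fold: move[4]->D => RDDLDL (positions: [(0, 0), (1, 0), (1, -1), (1, -2), (0, -2), (0, -3), (-1, -3)])

Answer: (0,0) (1,0) (1,-1) (1,-2) (0,-2) (0,-3) (-1,-3)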